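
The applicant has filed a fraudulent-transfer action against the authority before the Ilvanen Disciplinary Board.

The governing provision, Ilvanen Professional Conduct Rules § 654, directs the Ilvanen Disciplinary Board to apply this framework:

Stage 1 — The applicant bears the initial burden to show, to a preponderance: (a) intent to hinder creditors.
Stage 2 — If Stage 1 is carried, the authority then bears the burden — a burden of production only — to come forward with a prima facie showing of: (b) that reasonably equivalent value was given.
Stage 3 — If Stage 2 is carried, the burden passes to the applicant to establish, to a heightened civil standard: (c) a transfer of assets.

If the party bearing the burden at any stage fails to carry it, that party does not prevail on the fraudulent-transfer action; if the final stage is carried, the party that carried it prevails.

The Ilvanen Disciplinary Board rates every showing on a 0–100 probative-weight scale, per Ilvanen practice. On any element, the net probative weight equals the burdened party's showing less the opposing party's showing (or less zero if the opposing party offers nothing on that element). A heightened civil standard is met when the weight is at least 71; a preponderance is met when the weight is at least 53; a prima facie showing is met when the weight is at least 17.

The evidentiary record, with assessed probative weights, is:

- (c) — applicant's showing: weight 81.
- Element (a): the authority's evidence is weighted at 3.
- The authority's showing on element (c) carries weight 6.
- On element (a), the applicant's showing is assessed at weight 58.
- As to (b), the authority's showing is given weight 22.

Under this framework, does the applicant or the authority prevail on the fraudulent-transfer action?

At Stage 1 the applicant must meet a preponderance (weight is at least 53): on (a) the weight is 58 less the opposing 3 gives net 55, ≥ 53, so (a) meets the standard.
  Stage 1 is satisfied; the onus moves to the authority.
At Stage 2 the authority must meet a prima facie showing (weight is at least 17): on (b) the weight is 22, ≥ 17, so (b) meets the standard.
  The authority carries Stage 2; the applicant now bears the burden.
At Stage 3 the applicant must meet a heightened civil standard (weight is at least 71): on (c) the weight is 81 less the opposing 6 gives net 75, which does reach 71, so (c) meets the standard.
  Stage 3 carried; the final stage is satisfied.
With every stage satisfied, the applicant prevails.

applicant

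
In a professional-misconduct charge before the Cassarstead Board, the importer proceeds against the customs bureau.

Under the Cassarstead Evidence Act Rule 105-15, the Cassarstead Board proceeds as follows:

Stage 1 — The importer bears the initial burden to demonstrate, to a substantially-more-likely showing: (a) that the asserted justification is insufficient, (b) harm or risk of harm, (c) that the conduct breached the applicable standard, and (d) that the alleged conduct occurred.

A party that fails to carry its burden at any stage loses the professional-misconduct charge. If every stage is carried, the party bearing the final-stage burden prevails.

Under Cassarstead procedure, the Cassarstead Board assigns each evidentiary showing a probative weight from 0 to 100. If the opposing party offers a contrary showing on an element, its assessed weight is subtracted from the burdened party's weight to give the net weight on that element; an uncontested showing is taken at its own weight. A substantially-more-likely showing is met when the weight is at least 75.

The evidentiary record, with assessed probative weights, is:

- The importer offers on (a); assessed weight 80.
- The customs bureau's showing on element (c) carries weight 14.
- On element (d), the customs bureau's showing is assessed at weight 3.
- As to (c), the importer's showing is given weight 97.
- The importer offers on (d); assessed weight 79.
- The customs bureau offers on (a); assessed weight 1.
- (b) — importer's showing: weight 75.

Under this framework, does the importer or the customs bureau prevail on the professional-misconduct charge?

importer

At Stage 1 the importer must meet a substantially-more-likely showing (weight is at least 75): on (a) the weight is 80 less the opposing 1 gives net 79, ≥ 75, so (a) meets the standard; on (b) the weight is 75, which does reach 75, so (b) meets the standard; on (c) the weight is 97 less the opposing 14 gives net 83, which does reach 75, so (c) meets the standard; on (d) the weight is 79 less the opposing 3 gives net 76, ≥ 75, so (d) meets the standard.
  Stage 1 carried; the final stage is satisfied.
With every stage satisfied, the importer prevails.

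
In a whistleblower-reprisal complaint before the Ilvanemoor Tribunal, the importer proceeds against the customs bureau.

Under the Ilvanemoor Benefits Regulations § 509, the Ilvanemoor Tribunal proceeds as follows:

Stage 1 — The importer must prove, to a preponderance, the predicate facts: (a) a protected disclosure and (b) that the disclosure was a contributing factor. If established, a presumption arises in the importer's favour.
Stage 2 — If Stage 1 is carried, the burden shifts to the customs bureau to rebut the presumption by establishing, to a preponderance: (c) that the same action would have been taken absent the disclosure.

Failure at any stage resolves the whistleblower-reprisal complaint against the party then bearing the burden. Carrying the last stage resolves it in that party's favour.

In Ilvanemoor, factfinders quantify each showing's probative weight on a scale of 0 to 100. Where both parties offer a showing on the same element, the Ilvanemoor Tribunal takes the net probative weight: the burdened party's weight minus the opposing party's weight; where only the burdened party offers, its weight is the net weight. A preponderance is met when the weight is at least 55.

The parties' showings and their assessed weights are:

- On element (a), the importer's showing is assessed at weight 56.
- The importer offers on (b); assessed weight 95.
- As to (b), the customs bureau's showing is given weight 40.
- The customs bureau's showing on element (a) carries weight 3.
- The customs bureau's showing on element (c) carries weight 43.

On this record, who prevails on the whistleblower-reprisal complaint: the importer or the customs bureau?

At Stage 1 the importer must meet a preponderance (weight is at least 55): on (a) the weight is 56 less the opposing 3 gives net 53, which does not reach 55, so (a) does not meet the standard; on (b) the weight is 95 less the opposing 40 gives net 55, which does reach 55, so (b) meets the standard.
  Stage 1 not carried; the importer fails its burden.
So the customs bureau prevails.

customs bureau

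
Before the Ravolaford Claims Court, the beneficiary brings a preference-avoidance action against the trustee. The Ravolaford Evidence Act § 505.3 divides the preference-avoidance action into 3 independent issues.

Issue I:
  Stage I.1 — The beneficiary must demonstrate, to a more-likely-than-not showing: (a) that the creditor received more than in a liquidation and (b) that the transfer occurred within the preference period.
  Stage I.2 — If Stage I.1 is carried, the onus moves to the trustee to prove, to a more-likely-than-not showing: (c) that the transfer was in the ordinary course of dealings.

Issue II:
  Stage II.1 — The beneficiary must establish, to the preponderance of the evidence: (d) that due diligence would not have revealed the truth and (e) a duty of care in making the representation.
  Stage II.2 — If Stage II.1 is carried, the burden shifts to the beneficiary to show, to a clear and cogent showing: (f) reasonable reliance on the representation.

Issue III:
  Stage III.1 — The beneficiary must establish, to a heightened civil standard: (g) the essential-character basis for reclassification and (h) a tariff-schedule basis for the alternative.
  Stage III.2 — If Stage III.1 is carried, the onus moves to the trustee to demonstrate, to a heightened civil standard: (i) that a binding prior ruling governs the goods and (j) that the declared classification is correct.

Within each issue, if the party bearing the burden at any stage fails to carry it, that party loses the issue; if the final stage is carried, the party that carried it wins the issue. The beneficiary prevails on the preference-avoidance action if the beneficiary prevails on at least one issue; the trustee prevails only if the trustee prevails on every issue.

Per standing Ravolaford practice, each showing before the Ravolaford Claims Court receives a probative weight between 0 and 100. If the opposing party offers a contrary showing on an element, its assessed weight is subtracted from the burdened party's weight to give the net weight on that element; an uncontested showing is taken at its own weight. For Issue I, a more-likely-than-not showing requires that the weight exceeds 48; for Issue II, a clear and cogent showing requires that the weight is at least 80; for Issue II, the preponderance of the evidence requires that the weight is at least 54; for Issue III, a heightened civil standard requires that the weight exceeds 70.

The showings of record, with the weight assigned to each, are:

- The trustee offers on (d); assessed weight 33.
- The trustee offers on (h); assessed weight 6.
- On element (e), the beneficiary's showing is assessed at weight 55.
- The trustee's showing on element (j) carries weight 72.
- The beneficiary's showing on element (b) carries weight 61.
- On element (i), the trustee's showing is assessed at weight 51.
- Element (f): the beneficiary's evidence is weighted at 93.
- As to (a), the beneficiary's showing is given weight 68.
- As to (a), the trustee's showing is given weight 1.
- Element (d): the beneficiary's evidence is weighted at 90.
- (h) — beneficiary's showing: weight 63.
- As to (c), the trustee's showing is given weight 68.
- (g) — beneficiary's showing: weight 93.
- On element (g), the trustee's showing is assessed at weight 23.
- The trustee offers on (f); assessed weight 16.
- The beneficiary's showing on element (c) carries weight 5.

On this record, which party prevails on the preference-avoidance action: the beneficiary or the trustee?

— Issue I —
Stage I.1 — burden on beneficiary; standard: a more-likely-than-not showing (weight exceeds 48).
    (a): 68 − 1 = 67 > 48 [met]
    (b): 61 > 48 [met]
  The beneficiary carries Stage I.1; the trustee now bears the burden.
Stage I.2 — burden on trustee; standard: a more-likely-than-not showing (weight exceeds 48).
    (c): 68 − 5 = 63 > 48 [met]
  All elements met at the final stage.
All stages carried — the trustee prevails on this issue.
— Issue II —
Stage II.1 (beneficiary, the preponderance of the evidence, weight is at least 54): (d) net 90−33=57 ≥ 54 — meets; (e) 55 ≥ 54 — meets.
  All elements met. The beneficiary retains the burden for Stage II.2.
Stage II.2 (beneficiary, a clear and cogent showing, weight is at least 80): (f) net 93−16=77 < 80 — fails.
  Not every element is met, so the beneficiary fails to carry Stage II.2.
So the trustee prevails on this issue.
— Issue III —
Stage III.1 (beneficiary, a heightened civil standard, weight exceeds 70): (g) net 93−23=70 ≤ 70 — fails; (h) net 63−6=57 ≤ 70 — fails.
  Not every element is met, so the beneficiary fails to carry Stage III.1.
So the trustee prevails on this issue.
Per-issue: Issue I → trustee; Issue II → trustee; Issue III → trustee. The beneficiary must prevail on at least one issue; overall, the trustee prevails.

trustee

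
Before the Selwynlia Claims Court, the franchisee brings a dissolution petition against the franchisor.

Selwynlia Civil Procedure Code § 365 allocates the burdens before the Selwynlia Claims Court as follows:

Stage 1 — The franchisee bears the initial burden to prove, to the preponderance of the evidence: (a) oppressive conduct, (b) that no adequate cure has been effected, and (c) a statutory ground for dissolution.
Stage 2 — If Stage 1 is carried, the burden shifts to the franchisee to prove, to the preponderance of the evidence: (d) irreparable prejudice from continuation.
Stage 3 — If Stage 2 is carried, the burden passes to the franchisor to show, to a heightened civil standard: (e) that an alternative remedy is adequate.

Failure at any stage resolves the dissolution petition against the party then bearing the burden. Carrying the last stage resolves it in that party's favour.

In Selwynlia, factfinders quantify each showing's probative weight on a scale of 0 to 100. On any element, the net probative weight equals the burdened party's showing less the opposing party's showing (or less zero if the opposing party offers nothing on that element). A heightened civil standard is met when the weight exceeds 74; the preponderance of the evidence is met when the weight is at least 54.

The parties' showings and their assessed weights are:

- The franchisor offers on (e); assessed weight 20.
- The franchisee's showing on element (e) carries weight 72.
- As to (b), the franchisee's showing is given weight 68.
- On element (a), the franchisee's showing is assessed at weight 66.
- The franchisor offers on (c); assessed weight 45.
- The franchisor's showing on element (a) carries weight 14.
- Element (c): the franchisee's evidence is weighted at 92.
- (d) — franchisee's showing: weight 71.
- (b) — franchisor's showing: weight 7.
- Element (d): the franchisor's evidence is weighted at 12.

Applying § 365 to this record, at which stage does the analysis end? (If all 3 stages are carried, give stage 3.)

stage 1

Stage 1 — burden on franchisee; standard: the preponderance of the evidence (weight is at least 54).
    (a): 66 − 14 = 52 < 54 [not met]
    (b): 68 − 7 = 61 ≥ 54 [met]
    (c): 92 − 45 = 47 < 54 [not met]
  Not every element is met, so the franchisee fails to carry Stage 1.
The analysis ends at Stage 1; the franchisor prevails.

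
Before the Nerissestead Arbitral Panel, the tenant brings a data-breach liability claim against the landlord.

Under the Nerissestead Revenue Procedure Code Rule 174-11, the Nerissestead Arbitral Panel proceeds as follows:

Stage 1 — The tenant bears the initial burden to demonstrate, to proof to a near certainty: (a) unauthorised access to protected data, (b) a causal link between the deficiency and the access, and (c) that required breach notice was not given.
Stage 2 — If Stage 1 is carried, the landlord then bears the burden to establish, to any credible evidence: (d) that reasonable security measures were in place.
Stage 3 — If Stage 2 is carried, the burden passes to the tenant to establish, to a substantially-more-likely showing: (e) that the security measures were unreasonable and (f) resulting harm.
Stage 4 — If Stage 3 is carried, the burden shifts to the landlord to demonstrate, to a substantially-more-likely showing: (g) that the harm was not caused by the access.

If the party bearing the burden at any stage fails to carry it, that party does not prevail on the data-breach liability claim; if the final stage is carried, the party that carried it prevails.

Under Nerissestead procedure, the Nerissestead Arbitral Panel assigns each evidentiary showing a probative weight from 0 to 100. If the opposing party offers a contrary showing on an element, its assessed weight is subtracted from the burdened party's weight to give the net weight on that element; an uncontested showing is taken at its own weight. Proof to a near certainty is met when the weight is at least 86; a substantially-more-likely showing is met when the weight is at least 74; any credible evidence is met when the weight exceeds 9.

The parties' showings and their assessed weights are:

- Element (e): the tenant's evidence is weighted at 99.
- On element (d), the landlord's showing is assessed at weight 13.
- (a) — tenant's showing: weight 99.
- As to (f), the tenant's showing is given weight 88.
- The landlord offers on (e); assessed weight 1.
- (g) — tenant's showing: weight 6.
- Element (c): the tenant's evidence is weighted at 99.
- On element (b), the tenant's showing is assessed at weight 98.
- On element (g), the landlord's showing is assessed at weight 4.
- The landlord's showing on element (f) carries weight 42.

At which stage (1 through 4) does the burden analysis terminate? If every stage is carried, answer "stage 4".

stage 3

Stage 1 — burden on tenant; standard: proof to a near certainty (weight is at least 86).
    (a): 99 ≥ 86 [met]
    (b): 98 ≥ 86 [met]
    (c): 99 ≥ 86 [met]
  Stage 1 carried; the burden shifts to the landlord.
Stage 2 — burden on landlord; standard: any credible evidence (weight exceeds 9).
    (d): 13 > 9 [met]
  Stage 2 carried; the burden shifts to the tenant.
Stage 3 — burden on tenant; standard: a substantially-more-likely showing (weight is at least 74).
    (e): 99 − 1 = 98 ≥ 74 [met]
    (f): 88 − 42 = 46 < 74 [not met]
  Not every element is met, so the tenant fails to carry Stage 3.
So the landlord prevails.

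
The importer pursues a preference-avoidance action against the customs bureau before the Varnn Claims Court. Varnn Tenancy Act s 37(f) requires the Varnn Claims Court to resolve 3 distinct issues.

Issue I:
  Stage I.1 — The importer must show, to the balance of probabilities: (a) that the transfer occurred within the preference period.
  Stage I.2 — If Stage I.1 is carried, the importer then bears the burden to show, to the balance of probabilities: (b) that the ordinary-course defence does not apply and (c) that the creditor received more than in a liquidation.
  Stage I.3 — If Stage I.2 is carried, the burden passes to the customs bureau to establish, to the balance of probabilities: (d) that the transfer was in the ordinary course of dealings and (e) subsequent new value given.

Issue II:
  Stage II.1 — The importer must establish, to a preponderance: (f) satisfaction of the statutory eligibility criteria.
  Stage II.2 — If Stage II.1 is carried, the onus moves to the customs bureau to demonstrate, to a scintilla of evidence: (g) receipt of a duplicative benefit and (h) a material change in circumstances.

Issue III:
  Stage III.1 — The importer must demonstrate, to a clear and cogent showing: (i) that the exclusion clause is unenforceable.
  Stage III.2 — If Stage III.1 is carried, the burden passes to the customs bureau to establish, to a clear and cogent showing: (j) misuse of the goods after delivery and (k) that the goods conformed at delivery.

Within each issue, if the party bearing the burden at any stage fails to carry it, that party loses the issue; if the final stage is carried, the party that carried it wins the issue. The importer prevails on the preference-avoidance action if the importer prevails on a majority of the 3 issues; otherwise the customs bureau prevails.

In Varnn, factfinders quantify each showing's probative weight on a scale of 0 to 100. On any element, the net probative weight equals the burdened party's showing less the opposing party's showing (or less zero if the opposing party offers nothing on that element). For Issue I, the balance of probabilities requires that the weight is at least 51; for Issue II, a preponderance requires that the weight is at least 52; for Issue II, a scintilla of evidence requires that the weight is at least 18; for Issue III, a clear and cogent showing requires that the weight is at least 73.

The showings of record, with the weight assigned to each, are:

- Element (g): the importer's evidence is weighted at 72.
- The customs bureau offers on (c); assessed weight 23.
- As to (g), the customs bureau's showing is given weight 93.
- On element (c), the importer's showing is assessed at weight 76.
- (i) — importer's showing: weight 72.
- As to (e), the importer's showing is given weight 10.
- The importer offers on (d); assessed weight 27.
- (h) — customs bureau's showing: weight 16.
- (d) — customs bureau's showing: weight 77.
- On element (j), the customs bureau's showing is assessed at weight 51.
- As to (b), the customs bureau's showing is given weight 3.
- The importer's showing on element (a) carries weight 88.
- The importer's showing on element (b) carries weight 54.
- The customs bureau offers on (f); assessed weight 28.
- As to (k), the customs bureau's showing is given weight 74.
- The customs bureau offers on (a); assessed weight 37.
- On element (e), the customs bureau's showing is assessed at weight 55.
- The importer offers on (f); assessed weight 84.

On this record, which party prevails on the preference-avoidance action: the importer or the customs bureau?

— Issue I —
Stage I.1 (importer, the balance of probabilities, weight is at least 51): (a) net 88−37=51 ≥ 51 — meets.
  Stage I.1 carried; the burden remains with the importer.
Stage I.2 (importer, the balance of probabilities, weight is at least 51): (b) net 54−3=51 ≥ 51 — meets; (c) net 76−23=53 ≥ 51 — meets.
  Stage I.2 is satisfied; the onus moves to the customs bureau.
Stage I.3 (customs bureau, the balance of probabilities, weight is at least 51): (d) net 77−27=50 < 51 — fails; (e) net 55−10=45 < 51 — fails.
  The customs bureau does not carry Stage I.3.
The analysis ends at Stage I.3; the importer prevails on this issue.
— Issue II —
Stage II.1 — burden on importer; standard: a preponderance (weight is at least 52).
    (f): 84 − 28 = 56 ≥ 52 [met]
  Stage II.1 carried; the burden shifts to the customs bureau.
Stage II.2 — burden on customs bureau; standard: a scintilla of evidence (weight is at least 18).
    (g): 93 − 72 = 21 ≥ 18 [met]
    (h): 16 < 18 [not met]
  The customs bureau does not carry Stage II.2.
The importer prevails on this issue.
— Issue III —
Stage III.1 (importer, a clear and cogent showing, weight is at least 73): (i) 72 < 73 — fails.
  Stage III.1 not carried; the importer fails its burden.
So the customs bureau prevails on this issue.
Per-issue: Issue I → importer; Issue II → importer; Issue III → customs bureau. The importer must prevail on a majority of issues; overall, the importer prevails.

importer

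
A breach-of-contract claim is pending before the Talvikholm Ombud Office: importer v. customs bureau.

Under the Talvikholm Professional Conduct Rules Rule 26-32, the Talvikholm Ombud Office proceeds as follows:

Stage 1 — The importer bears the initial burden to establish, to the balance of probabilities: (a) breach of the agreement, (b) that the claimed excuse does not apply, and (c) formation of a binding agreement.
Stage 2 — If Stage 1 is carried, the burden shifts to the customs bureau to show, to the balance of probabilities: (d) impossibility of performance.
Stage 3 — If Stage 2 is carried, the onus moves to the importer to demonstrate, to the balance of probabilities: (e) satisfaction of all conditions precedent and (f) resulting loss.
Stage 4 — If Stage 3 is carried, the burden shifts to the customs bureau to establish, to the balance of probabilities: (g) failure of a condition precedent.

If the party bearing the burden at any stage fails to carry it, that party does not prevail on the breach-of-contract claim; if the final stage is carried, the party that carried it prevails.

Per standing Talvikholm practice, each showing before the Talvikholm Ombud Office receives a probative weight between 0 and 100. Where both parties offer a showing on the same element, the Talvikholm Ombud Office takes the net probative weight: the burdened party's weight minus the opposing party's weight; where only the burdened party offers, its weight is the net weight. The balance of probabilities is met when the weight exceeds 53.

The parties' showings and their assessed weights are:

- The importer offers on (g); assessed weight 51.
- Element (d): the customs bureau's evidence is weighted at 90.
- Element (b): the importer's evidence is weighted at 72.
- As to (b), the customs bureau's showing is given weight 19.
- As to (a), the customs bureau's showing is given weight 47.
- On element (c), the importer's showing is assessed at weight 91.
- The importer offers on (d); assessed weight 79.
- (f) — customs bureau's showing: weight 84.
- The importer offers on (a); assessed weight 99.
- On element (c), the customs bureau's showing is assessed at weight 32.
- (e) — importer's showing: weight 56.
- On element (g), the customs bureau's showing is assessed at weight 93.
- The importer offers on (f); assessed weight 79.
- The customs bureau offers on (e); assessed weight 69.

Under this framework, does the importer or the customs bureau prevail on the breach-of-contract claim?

Stage 1 — burden on importer; standard: the balance of probabilities (weight exceeds 53).
    (a): 99 − 47 = 52 ≤ 53 [not met]
    (b): 72 − 19 = 53 ≤ 53 [not met]
    (c): 91 − 32 = 59 > 53 [met]
  The importer does not carry Stage 1.
So the customs bureau prevails.

customs bureau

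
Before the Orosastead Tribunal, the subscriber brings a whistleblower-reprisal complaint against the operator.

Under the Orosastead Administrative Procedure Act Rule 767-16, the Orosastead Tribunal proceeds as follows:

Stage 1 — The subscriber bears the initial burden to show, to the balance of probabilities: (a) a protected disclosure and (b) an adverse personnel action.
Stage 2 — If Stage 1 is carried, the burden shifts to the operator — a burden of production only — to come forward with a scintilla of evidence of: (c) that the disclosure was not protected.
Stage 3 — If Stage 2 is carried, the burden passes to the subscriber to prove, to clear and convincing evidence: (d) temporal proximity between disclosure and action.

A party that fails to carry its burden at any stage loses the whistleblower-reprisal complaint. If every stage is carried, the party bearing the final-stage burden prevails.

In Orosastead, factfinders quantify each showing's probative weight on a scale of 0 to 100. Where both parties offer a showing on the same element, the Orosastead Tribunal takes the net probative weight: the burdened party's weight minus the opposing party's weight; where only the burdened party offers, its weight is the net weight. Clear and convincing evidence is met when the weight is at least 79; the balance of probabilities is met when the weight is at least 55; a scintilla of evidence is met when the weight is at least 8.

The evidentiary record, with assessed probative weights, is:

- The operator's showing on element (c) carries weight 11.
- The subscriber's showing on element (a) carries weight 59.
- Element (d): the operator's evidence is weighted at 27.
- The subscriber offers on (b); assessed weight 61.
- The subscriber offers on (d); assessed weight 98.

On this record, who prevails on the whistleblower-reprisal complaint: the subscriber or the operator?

Stage 1 (subscriber, the balance of probabilities, weight is at least 55): (a) 59 ≥ 55 — meets; (b) 61 ≥ 55 — meets.
  Stage 1 carried; the burden shifts to the operator.
Stage 2 (operator, a scintilla of evidence, weight is at least 8): (c) 11 ≥ 8 — meets.
  Stage 2 carried; the burden shifts to the subscriber.
Stage 3 (subscriber, clear and convincing evidence, weight is at least 79): (d) net 98−27=71 < 79 — fails.
  The subscriber does not carry Stage 3.
So the operator prevails.

operator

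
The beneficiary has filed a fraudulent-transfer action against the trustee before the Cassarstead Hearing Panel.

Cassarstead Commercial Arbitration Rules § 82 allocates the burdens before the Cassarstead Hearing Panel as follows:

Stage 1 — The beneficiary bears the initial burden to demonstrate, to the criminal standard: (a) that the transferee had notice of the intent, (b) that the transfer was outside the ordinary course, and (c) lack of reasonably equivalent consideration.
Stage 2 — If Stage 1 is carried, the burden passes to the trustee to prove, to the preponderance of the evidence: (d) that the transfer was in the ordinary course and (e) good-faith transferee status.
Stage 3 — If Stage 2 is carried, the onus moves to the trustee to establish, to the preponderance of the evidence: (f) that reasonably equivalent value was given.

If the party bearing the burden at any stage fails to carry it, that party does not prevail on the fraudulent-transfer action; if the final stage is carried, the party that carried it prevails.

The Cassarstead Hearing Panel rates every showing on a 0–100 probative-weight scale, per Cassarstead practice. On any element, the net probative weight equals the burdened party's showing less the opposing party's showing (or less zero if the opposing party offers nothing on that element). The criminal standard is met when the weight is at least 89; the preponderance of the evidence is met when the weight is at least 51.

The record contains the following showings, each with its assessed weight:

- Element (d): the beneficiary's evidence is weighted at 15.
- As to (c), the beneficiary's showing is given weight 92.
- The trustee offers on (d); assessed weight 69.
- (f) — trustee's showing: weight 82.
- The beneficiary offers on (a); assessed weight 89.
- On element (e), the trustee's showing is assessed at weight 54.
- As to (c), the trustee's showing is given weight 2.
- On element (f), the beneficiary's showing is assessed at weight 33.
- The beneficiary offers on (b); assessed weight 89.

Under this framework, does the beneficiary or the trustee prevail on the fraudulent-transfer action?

beneficiary

Stage 1 (beneficiary, the criminal standard, weight is at least 89): (a) 89 ≥ 89 — meets; (b) 89 ≥ 89 — meets; (c) net 92−2=90 ≥ 89 — meets.
  Stage 1 carried; the burden shifts to the trustee.
Stage 2 (trustee, the preponderance of the evidence, weight is at least 51): (d) net 69−15=54 ≥ 51 — meets; (e) 54 ≥ 51 — meets.
  Stage 2 carried; the burden remains with the trustee.
Stage 3 (trustee, the preponderance of the evidence, weight is at least 51): (f) net 82−33=49 < 51 — fails.
  Stage 3 not carried; the trustee fails its burden.
The analysis ends at Stage 3; the beneficiary prevails.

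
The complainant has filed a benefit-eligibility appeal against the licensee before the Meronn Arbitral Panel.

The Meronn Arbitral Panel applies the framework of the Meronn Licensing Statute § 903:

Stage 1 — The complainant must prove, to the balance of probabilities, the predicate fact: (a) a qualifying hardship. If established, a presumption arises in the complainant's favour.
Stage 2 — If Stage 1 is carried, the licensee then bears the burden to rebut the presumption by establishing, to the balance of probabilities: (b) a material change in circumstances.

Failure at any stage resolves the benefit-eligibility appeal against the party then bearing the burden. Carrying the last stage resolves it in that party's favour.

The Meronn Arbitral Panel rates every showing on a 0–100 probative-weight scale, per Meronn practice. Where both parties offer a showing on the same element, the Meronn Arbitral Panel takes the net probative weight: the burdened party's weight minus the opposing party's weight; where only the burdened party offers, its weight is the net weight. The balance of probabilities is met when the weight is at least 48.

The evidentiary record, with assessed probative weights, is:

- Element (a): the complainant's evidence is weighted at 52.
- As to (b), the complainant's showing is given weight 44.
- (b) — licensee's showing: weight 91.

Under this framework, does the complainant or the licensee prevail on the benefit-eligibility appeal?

At Stage 1 the complainant must meet the balance of probabilities (weight is at least 48): on (a) the weight is 52, which does reach 48, so (a) meets the standard.
  Stage 1 is satisfied; the onus moves to the licensee.
At Stage 2 the licensee must meet the balance of probabilities (weight is at least 48): on (b) the weight is 91 less the opposing 44 gives net 47, which does not reach 48, so (b) does not meet the standard.
  Not every element is met, so the licensee fails to carry Stage 2.
So the complainant prevails.

complainant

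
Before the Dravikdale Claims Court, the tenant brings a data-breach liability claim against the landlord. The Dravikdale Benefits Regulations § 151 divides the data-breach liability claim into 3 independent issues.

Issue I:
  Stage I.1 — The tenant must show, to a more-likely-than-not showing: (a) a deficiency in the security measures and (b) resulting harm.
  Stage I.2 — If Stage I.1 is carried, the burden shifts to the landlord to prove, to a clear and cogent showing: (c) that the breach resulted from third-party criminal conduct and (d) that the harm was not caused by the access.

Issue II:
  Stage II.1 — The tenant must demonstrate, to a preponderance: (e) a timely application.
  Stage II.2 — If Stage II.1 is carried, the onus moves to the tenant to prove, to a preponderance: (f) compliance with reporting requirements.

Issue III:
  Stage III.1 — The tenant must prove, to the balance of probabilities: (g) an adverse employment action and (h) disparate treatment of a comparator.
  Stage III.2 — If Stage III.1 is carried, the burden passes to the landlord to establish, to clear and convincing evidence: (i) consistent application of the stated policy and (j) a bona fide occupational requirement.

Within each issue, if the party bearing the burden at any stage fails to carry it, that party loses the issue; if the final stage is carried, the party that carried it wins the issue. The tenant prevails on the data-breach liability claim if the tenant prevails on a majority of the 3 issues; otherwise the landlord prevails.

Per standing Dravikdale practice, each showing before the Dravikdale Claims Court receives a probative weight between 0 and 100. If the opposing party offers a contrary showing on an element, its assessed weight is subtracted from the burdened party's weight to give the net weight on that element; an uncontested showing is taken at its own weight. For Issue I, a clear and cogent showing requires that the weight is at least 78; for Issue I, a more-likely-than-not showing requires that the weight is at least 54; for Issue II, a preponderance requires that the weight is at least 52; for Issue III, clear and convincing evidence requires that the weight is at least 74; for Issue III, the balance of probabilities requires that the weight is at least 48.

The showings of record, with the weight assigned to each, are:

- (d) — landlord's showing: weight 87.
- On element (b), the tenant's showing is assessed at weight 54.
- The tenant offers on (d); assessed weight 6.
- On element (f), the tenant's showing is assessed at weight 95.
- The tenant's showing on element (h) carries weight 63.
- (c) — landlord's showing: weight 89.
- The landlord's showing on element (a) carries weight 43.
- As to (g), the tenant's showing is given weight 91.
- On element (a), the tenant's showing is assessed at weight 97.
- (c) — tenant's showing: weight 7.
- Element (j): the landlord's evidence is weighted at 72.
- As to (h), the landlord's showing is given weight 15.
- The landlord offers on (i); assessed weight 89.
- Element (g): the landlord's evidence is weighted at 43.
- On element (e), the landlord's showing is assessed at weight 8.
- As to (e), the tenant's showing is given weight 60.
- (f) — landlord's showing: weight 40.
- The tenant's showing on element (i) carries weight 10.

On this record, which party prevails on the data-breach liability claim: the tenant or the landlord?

tenant

— Issue I —
Stage I.1 (tenant, a more-likely-than-not showing, weight is at least 54): (a) net 97−43=54 ≥ 54 — meets; (b) 54 ≥ 54 — meets.
  All elements met. The burden passes to the landlord.
Stage I.2 (landlord, a clear and cogent showing, weight is at least 78): (c) net 89−7=82 ≥ 78 — meets; (d) net 87−6=81 ≥ 78 — meets.
  Stage I.2 carried; the final stage is satisfied.
With every stage satisfied, the landlord prevails on this issue.
— Issue II —
At Stage II.1 the tenant must meet a preponderance (weight is at least 52): on (e) the weight is 60 less the opposing 8 gives net 52, ≥ 52, so (e) meets the standard.
  Stage II.1 is satisfied; the tenant continues to bear the burden.
At Stage II.2 the tenant must meet a preponderance (weight is at least 52): on (f) the weight is 95 less the opposing 40 gives net 55, ≥ 52, so (f) meets the standard.
  The tenant carries the last stage.
With every stage satisfied, the tenant prevails on this issue.
— Issue III —
Stage III.1 (tenant, the balance of probabilities, weight is at least 48): (g) net 91−43=48 ≥ 48 — meets; (h) net 63−15=48 ≥ 48 — meets.
  The tenant carries Stage III.1; the landlord now bears the burden.
Stage III.2 (landlord, clear and convincing evidence, weight is at least 74): (i) net 89−10=79 ≥ 74 — meets; (j) 72 < 74 — fails.
  Not every element is met, so the landlord fails to carry Stage III.2.
The analysis ends at Stage III.2; the tenant prevails on this issue.
Per-issue: Issue I → landlord; Issue II → tenant; Issue III → tenant. The tenant must prevail on a majority of issues; overall, the tenant prevails.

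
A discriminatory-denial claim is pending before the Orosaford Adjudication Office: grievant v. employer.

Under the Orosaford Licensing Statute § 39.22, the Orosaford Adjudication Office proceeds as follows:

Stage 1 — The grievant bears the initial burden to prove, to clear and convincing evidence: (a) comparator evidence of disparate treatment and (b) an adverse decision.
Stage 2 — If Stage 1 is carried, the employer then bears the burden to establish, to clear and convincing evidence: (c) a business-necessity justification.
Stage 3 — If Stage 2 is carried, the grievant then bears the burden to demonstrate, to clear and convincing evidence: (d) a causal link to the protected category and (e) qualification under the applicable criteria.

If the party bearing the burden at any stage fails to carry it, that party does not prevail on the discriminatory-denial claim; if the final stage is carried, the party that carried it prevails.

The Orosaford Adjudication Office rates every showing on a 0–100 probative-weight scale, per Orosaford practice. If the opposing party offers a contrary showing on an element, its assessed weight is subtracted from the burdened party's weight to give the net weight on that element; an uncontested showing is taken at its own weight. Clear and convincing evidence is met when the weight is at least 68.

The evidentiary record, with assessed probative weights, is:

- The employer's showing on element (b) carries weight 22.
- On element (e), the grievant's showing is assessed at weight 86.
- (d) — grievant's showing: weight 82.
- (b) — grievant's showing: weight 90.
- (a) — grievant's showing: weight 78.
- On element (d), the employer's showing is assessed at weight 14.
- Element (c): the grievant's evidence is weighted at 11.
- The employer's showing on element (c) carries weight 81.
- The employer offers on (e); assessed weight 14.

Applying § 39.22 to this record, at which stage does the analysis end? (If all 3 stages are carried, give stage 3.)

stage 3

At Stage 1 the grievant must meet clear and convincing evidence (weight is at least 68): on (a) the weight is 78, which does reach 68, so (a) meets the standard; on (b) the weight is 90 less the opposing 22 gives net 68, which does reach 68, so (b) meets the standard.
  Stage 1 carried; the burden shifts to the employer.
At Stage 2 the employer must meet clear and convincing evidence (weight is at least 68): on (c) the weight is 81 less the opposing 11 gives net 70, which does reach 68, so (c) meets the standard.
  The employer carries Stage 2; the grievant now bears the burden.
At Stage 3 the grievant must meet clear and convincing evidence (weight is at least 68): on (d) the weight is 82 less the opposing 14 gives net 68, ≥ 68, so (d) meets the standard; on (e) the weight is 86 less the opposing 14 gives net 72, ≥ 68, so (e) meets the standard.
  The grievant carries the last stage.
All stages carried — the grievant prevails.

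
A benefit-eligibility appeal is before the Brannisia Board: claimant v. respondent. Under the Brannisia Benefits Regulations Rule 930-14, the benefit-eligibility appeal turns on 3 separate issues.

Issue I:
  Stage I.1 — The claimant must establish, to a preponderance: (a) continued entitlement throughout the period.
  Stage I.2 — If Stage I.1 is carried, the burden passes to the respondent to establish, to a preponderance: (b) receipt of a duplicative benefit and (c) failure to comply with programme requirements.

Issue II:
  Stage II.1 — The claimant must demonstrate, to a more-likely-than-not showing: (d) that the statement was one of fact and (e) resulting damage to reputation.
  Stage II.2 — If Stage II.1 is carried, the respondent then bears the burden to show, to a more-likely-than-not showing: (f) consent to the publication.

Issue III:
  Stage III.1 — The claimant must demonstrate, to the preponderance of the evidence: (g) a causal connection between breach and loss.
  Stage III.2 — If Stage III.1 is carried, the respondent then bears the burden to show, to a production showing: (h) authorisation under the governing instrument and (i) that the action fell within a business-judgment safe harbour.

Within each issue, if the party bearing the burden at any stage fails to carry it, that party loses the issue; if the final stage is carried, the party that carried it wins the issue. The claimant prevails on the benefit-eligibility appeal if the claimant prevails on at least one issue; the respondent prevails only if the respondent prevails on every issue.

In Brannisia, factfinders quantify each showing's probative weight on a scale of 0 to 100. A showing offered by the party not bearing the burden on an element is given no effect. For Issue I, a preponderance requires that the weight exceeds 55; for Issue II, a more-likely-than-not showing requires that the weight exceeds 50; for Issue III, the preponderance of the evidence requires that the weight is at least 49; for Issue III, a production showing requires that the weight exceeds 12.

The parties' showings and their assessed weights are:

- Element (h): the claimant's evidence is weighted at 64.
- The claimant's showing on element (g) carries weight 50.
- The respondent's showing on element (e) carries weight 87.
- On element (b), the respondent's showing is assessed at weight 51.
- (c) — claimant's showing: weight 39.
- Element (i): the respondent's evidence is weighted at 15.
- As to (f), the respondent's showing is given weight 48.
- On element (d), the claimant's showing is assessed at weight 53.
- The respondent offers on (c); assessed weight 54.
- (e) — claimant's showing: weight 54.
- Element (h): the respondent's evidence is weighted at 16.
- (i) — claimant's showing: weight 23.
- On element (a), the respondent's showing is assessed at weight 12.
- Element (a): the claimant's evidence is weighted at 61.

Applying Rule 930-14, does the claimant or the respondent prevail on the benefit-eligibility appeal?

— Issue I —
Stage I.1 — burden on claimant; standard: a preponderance (weight exceeds 55).
    (a): 61 (respondent's 12 disregarded) > 55 [met]
  All elements met. The burden passes to the respondent.
Stage I.2 — burden on respondent; standard: a preponderance (weight exceeds 55).
    (b): 51 ≤ 55 [not met]
    (c): 54 (claimant's 39 disregarded) ≤ 55 [not met]
  The respondent does not carry Stage I.2.
The analysis ends at Stage I.2; the claimant prevails on this issue.
— Issue II —
At Stage II.1 the claimant must meet a more-likely-than-not showing (weight exceeds 50): on (d) the weight is 53, which does exceed 50, so (d) meets the standard; on (e) the weight is 54 (the respondent's 87 is given no effect), which does exceed 50, so (e) meets the standard.
  All elements met. The burden passes to the respondent.
At Stage II.2 the respondent must meet a more-likely-than-not showing (weight exceeds 50): on (f) the weight is 48, which does not exceed 50, so (f) does not meet the standard.
  Not every element is met, so the respondent fails to carry Stage II.2.
So the claimant prevails on this issue.
— Issue III —
Stage III.1 (claimant, the preponderance of the evidence, weight is at least 49): (g) 50 ≥ 49 — meets.
  All elements met. The burden passes to the respondent.
Stage III.2 (respondent, a production showing, weight exceeds 12): (h) 16 (claimant's 64 disregarded) > 12 — meets; (i) 15 (claimant's 23 disregarded) > 12 — meets.
  The respondent carries the last stage.
With every stage satisfied, the respondent prevails on this issue.
Per-issue: Issue I → claimant; Issue II → claimant; Issue III → respondent. The claimant must prevail on at least one issue; overall, the claimant prevails.

claimant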